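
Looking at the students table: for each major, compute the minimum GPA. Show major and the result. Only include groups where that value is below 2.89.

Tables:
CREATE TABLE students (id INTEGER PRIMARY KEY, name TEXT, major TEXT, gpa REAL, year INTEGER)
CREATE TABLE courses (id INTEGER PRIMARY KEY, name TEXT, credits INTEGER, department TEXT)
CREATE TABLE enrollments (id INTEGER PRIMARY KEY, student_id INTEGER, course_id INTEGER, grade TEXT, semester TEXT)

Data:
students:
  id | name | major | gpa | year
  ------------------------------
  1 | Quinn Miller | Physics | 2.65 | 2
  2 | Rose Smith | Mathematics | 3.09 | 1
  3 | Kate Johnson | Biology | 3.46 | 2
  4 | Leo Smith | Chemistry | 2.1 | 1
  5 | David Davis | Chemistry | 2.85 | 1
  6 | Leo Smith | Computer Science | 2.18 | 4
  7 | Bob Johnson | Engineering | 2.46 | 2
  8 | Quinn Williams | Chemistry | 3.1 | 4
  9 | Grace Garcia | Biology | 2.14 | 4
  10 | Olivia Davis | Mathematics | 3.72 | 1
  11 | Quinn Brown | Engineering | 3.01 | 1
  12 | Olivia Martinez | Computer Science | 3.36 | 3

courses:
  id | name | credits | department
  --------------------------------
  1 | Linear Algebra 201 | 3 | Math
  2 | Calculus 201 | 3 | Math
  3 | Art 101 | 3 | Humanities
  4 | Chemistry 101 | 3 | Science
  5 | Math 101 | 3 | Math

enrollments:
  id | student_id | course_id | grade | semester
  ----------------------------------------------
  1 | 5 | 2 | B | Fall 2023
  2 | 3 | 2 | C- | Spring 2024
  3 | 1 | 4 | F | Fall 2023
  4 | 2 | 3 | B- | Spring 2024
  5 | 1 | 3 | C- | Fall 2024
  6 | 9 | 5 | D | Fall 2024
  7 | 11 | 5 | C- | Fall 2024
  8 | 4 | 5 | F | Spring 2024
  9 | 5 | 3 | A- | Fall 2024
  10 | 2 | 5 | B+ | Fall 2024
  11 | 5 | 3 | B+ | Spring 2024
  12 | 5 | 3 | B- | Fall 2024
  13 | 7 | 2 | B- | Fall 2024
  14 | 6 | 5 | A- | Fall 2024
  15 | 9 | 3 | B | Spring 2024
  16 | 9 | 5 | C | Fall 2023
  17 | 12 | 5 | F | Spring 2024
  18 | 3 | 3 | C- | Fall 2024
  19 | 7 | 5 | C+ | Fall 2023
SELECT major, MIN(gpa) AS min_gpa FROM students GROUP BY major HAVING MIN(gpa) < 2.89

Execution result:
major | min_gpa
Biology | 2.14
Chemistry | 2.10
Computer Science | 2.18
Engineering | 2.46
Physics | 2.65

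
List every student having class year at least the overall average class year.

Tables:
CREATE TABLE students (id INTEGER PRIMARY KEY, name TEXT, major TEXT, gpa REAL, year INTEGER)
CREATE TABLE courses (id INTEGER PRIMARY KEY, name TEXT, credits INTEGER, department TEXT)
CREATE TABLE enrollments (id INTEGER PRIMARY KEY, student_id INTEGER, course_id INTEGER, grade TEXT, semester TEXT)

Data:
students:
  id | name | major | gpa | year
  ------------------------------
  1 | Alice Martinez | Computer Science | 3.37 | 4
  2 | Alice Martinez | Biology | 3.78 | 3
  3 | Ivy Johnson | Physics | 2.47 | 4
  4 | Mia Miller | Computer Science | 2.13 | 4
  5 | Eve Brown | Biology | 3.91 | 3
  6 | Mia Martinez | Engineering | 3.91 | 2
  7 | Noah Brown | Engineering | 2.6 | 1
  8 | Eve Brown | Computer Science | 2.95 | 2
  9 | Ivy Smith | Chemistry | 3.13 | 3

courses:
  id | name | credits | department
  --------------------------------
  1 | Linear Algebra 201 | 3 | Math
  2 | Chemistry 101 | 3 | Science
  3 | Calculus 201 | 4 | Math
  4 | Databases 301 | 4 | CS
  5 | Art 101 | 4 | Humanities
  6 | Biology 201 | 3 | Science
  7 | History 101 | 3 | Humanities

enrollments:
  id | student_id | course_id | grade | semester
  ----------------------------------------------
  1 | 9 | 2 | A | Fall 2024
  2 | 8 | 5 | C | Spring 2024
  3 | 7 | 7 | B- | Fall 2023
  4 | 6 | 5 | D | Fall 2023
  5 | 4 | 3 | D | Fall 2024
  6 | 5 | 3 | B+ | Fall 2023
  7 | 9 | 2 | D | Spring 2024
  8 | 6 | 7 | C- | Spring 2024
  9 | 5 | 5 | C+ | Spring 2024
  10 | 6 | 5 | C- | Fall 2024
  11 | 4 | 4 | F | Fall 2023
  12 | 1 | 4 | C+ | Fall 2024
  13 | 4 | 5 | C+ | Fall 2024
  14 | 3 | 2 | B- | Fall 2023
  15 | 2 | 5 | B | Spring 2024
SELECT name, year FROM students WHERE year >= (SELECT AVG(year) FROM students)

Execution result:
name | year
Alice Martinez | 4
Alice Martinez | 3
Ivy Johnson | 4
Mia Miller | 4
Eve Brown | 3
Ivy Smith | 3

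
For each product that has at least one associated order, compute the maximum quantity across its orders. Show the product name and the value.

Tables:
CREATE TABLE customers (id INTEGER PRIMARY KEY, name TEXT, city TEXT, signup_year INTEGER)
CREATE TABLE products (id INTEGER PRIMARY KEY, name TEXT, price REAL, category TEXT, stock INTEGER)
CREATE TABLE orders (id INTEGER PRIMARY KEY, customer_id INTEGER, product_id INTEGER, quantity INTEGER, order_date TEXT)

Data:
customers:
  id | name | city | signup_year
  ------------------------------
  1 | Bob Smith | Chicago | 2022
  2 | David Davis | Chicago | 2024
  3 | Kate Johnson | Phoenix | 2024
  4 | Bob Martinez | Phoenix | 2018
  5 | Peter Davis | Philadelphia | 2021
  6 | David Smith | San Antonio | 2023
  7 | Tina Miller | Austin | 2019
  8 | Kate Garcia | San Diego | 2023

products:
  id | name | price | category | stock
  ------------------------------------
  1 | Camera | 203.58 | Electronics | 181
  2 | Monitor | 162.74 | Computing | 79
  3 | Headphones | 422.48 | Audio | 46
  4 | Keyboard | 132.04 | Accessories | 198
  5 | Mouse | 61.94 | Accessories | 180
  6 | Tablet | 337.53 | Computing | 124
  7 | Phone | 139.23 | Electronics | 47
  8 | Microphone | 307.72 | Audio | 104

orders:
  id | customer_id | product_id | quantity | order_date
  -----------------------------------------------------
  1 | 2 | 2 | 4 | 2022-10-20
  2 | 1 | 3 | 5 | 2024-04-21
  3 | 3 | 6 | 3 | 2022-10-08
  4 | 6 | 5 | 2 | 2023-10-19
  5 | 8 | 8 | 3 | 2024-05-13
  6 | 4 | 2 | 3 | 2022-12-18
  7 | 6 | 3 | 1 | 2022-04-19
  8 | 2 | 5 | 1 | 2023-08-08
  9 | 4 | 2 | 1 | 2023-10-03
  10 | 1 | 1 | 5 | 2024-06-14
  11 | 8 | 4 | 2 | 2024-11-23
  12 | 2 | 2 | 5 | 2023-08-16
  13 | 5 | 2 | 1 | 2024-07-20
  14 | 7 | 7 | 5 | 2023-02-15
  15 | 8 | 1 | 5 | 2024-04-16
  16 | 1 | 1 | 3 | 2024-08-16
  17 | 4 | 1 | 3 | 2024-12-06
SELECT p.name, MAX(c.quantity) AS max_quantity FROM orders c JOIN products p ON c.product_id = p.id GROUP BY p.id, p.name

Execution result:
name | max_quantity
Camera | 5
Monitor | 5
Headphones | 5
Keyboard | 2
Mouse | 2
Tablet | 3
Phone | 5
Microphone | 3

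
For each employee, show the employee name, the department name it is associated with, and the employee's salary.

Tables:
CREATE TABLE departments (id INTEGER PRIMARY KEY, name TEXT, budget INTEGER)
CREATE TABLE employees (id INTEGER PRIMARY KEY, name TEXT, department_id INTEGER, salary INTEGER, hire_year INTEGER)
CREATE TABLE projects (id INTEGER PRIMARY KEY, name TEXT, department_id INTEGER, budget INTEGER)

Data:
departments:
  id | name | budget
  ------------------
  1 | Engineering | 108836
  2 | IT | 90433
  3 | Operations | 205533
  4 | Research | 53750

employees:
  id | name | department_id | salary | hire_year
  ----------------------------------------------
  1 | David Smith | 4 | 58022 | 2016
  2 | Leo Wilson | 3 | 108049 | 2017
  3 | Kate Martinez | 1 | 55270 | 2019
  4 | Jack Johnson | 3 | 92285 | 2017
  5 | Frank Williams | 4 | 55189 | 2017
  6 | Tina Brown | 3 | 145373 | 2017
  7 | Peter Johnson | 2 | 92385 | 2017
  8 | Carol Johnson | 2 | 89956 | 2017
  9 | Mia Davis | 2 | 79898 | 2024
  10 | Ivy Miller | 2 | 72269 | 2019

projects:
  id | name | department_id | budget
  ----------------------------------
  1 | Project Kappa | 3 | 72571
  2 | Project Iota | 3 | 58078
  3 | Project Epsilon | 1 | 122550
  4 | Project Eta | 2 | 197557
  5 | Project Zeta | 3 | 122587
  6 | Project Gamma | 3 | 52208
SELECT c.name, p.name AS department, c.salary FROM employees c JOIN departments p ON c.department_id = p.id

Execution result:
name | department | salary
David Smith | Research | 58022
Leo Wilson | Operations | 108049
Kate Martinez | Engineering | 55270
Jack Johnson | Operations | 92285
Frank Williams | Research | 55189
Tina Brown | Operations | 145373
Peter Johnson | IT | 92385
Carol Johnson | IT | 89956
Mia Davis | IT | 79898
Ivy Miller | IT | 72269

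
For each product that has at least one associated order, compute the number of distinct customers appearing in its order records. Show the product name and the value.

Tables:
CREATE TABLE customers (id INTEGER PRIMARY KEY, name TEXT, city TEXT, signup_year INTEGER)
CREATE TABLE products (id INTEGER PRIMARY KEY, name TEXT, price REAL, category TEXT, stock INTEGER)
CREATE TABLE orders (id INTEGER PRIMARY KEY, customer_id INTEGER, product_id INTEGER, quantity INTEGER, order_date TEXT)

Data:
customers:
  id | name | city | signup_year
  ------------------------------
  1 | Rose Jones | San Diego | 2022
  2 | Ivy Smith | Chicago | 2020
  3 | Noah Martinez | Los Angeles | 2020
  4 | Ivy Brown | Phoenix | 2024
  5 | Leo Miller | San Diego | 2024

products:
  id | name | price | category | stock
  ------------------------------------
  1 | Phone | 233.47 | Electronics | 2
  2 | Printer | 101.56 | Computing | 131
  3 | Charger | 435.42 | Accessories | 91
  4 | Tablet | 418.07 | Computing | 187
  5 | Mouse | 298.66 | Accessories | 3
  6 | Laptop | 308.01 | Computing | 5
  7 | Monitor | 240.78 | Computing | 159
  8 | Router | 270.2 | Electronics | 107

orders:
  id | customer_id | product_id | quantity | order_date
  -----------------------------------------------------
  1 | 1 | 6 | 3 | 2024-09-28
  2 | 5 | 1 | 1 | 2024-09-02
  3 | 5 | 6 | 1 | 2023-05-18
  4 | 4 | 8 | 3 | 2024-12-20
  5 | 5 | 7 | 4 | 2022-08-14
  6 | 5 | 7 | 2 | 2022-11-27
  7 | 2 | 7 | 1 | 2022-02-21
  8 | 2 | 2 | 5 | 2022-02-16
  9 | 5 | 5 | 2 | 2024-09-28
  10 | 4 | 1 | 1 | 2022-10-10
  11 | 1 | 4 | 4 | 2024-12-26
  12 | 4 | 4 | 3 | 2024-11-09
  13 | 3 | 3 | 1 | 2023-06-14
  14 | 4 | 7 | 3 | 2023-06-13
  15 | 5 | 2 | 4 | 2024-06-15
SELECT p.name, COUNT(DISTINCT c.customer_id) AS distinct_customer_count FROM orders c JOIN products p ON c.product_id = p.id GROUP BY p.id, p.name

Execution result:
name | distinct_customer_count
Phone | 2
Printer | 2
Charger | 1
Tablet | 2
Mouse | 1
Laptop | 2
Monitor | 3
Router | 1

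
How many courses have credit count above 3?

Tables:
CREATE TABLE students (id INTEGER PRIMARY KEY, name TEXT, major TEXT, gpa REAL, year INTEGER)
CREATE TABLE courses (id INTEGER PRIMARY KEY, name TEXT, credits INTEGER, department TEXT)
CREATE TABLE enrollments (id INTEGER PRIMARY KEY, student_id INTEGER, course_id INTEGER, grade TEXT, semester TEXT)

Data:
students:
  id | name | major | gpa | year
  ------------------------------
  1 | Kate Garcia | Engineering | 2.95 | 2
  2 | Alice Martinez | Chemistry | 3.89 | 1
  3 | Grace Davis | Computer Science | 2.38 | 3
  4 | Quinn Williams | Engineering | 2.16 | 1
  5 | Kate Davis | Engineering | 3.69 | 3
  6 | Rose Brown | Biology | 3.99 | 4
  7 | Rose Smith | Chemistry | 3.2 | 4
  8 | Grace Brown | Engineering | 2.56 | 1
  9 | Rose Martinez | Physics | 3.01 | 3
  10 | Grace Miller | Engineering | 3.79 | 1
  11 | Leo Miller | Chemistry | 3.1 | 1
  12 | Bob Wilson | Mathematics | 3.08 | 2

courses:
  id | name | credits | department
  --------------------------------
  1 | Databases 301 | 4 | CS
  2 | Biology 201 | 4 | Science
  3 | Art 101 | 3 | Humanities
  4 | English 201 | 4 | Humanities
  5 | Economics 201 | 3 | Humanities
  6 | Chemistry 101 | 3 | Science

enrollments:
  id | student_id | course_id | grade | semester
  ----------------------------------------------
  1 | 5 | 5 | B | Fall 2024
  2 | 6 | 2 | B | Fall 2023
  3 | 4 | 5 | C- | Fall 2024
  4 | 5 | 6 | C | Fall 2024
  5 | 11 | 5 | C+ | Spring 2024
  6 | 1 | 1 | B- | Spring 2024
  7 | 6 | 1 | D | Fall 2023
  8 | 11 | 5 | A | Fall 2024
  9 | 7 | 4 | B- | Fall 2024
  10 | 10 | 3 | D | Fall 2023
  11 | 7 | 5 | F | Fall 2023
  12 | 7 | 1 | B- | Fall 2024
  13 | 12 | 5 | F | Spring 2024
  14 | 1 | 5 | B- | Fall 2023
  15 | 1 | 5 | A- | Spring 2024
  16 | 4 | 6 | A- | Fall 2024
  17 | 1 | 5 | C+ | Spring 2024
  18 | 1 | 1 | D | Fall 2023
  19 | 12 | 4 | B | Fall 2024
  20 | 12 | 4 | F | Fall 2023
SELECT COUNT(*) FROM courses WHERE credits > 3

Execution result:
3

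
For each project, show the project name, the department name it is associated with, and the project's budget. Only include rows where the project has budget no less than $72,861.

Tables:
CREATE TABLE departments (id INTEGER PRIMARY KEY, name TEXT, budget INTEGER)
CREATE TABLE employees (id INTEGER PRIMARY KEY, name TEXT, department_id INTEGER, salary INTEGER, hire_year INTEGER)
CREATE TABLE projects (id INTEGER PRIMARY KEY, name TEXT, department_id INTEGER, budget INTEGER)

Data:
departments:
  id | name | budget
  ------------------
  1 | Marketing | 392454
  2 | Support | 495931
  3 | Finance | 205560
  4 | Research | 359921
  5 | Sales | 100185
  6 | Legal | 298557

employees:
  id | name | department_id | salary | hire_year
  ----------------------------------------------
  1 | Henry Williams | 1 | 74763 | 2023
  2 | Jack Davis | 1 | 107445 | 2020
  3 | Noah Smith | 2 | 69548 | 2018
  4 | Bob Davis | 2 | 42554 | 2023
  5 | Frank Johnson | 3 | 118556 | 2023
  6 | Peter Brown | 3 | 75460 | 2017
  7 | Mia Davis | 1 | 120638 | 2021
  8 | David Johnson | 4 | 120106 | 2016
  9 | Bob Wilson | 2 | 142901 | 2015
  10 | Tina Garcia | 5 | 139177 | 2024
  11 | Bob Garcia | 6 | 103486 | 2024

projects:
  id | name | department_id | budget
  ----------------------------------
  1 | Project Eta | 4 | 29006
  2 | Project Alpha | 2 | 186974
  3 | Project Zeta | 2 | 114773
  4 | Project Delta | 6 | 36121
SELECT c.name, p.name AS department, c.budget FROM projects c JOIN departments p ON c.department_id = p.id WHERE c.budget >= 72861

Execution result:
name | department | budget
Project Alpha | Support | 186974
Project Zeta | Support | 114773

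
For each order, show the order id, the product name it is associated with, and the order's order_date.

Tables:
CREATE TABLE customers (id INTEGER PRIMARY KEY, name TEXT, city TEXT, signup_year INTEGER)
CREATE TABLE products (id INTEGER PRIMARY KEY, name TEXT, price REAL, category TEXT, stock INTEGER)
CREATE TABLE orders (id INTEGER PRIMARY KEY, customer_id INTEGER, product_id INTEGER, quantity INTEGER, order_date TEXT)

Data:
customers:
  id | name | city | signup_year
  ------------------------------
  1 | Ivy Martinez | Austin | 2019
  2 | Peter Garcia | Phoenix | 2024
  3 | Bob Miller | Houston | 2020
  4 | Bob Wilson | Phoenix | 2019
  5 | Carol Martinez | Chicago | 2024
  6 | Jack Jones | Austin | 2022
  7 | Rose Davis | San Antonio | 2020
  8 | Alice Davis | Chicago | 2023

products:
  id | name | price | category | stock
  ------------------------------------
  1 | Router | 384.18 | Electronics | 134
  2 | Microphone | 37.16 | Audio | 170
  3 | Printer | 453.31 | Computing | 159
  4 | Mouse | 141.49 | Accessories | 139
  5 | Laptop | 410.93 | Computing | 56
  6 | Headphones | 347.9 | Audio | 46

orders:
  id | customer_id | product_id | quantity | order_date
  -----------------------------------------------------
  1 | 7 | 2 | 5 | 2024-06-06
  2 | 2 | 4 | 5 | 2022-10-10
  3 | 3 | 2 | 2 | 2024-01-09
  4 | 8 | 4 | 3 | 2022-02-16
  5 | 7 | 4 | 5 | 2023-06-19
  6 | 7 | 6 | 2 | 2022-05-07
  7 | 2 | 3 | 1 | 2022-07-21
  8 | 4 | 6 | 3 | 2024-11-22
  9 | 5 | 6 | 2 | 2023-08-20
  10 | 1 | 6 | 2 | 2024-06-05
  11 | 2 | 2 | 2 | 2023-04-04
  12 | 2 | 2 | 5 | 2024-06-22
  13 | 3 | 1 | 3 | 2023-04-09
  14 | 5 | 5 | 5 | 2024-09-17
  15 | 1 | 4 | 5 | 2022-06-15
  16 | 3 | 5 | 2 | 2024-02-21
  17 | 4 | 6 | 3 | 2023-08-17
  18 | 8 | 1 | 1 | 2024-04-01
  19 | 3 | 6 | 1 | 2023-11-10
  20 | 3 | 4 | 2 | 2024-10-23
SELECT c.id, p.name AS product, c.order_date FROM orders c JOIN products p ON c.product_id = p.id

Execution result:
id | product | order_date
1 | Microphone | 2024-06-06
2 | Mouse | 2022-10-10
3 | Microphone | 2024-01-09
4 | Mouse | 2022-02-16
5 | Mouse | 2023-06-19
6 | Headphones | 2022-05-07
7 | Printer | 2022-07-21
8 | Headphones | 2024-11-22
9 | Headphones | 2023-08-20
10 | Headphones | 2024-06-05
11 | Microphone | 2023-04-04
12 | Microphone | 2024-06-22
13 | Router | 2023-04-09
14 | Laptop | 2024-09-17
15 | Mouse | 2022-06-15
16 | Laptop | 2024-02-21
17 | Headphones | 2023-08-17
18 | Router | 2024-04-01
19 | Headphones | 2023-11-10
20 | Mouse | 2024-10-23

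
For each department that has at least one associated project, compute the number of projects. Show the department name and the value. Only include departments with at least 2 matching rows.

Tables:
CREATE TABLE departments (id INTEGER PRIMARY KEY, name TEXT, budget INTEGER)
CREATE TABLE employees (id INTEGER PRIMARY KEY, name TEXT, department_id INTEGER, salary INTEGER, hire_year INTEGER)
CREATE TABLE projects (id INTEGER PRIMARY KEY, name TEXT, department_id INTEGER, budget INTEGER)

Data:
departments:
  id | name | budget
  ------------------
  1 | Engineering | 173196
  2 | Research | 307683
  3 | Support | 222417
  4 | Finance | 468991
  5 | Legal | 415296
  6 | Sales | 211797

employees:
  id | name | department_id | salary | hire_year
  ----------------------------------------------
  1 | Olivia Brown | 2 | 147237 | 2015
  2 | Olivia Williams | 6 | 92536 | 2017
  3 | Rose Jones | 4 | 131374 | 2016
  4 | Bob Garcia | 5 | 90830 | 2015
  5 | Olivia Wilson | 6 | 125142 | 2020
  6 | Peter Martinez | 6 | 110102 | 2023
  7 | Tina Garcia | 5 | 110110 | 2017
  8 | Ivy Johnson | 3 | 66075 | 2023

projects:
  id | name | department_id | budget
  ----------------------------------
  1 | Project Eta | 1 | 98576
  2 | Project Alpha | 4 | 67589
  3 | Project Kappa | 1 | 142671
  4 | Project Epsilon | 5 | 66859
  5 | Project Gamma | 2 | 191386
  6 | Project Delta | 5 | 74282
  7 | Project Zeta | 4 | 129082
SELECT p.name, COUNT(*) AS n FROM projects c JOIN departments p ON c.department_id = p.id GROUP BY p.id, p.name HAVING COUNT(*) >= 2

Execution result:
name | n
Engineering | 2
Finance | 2
Legal | 2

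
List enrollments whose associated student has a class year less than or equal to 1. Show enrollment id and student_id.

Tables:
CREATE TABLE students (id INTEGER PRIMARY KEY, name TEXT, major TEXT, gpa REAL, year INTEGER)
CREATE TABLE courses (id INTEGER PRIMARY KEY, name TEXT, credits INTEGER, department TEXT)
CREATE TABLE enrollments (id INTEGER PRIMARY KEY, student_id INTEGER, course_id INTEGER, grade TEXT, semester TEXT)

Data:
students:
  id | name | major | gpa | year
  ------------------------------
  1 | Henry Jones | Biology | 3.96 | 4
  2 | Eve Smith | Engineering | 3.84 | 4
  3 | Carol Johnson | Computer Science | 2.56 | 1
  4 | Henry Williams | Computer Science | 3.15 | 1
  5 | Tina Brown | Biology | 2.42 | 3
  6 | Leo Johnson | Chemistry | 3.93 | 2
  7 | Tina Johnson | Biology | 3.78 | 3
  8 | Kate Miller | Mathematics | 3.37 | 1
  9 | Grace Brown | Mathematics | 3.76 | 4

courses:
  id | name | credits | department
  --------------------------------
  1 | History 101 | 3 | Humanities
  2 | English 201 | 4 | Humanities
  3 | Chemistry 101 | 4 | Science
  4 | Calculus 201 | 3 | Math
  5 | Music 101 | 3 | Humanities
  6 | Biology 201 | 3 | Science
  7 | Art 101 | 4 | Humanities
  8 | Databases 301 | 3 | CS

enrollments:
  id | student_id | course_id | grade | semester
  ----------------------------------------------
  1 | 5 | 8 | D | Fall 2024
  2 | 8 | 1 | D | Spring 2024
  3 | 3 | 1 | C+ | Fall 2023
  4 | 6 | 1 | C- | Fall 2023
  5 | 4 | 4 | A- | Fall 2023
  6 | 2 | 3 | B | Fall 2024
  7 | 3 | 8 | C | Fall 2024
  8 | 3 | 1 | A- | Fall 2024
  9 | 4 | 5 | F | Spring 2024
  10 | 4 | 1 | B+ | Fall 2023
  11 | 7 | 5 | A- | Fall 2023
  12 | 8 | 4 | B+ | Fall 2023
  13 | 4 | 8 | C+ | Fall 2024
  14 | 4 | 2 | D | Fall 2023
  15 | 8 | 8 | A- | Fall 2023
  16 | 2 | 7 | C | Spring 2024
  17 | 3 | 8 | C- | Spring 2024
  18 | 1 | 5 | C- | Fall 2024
SELECT id, student_id FROM enrollments WHERE student_id IN (SELECT id FROM students WHERE year <= 1)

Execution result:
id | student_id
2 | 8
3 | 3
5 | 4
7 | 3
8 | 3
9 | 4
10 | 4
12 | 8
13 | 4
14 | 4
15 | 8
17 | 3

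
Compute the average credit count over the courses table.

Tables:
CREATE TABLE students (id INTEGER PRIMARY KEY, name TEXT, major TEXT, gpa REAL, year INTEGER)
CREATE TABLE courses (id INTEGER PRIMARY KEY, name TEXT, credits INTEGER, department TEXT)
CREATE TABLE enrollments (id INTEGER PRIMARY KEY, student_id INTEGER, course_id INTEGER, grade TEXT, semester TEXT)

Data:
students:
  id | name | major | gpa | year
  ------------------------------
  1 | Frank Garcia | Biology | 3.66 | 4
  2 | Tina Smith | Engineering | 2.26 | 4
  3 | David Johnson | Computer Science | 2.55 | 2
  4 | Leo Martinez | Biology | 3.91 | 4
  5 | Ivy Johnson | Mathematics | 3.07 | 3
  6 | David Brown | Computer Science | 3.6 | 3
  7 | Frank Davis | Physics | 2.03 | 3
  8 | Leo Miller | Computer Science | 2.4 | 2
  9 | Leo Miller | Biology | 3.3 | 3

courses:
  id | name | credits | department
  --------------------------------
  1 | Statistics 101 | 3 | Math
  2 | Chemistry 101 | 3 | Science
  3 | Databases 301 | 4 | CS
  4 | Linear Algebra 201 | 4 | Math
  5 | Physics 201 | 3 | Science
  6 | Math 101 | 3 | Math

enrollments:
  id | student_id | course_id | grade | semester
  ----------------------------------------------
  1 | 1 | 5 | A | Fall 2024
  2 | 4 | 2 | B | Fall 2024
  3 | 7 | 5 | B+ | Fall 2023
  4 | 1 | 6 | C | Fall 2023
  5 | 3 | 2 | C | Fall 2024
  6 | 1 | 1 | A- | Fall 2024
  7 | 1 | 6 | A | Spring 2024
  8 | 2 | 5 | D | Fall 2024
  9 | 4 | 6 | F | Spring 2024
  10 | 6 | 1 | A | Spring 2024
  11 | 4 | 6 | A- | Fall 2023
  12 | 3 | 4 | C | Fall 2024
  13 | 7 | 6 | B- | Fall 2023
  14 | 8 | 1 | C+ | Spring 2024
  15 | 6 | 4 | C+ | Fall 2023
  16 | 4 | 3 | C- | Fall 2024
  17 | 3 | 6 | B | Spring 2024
SELECT AVG(credits) FROM courses

Execution result:
3.33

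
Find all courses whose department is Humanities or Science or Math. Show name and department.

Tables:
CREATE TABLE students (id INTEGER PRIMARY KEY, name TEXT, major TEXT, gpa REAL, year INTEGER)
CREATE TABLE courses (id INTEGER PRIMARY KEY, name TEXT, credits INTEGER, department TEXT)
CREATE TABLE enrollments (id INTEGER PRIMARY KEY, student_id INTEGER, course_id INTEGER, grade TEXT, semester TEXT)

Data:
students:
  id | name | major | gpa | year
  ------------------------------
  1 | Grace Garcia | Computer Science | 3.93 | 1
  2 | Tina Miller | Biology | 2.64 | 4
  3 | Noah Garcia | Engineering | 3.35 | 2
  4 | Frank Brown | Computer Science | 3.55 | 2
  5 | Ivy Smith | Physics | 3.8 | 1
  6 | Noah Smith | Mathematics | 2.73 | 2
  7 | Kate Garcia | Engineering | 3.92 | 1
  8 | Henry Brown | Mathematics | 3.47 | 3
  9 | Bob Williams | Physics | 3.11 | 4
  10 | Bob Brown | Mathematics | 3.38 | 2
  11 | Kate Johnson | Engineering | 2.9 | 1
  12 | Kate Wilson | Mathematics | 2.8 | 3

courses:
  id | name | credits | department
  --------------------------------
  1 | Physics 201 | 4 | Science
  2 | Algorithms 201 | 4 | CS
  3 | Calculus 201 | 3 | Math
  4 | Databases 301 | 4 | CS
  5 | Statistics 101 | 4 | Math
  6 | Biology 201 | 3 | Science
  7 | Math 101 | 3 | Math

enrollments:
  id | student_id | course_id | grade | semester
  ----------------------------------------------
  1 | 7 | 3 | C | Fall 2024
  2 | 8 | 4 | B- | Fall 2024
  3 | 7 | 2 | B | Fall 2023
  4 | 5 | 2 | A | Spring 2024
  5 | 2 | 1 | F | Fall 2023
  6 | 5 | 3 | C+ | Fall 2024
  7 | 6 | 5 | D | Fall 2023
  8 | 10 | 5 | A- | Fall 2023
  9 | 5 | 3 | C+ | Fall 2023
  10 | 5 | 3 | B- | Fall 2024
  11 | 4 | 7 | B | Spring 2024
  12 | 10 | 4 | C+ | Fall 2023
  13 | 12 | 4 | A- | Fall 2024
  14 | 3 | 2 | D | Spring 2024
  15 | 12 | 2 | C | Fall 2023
SELECT name, department FROM courses WHERE department IN ('Humanities', 'Science', 'Math')

Execution result:
name | department
Physics 201 | Science
Calculus 201 | Math
Statistics 101 | Math
Biology 201 | Science
Math 101 | Math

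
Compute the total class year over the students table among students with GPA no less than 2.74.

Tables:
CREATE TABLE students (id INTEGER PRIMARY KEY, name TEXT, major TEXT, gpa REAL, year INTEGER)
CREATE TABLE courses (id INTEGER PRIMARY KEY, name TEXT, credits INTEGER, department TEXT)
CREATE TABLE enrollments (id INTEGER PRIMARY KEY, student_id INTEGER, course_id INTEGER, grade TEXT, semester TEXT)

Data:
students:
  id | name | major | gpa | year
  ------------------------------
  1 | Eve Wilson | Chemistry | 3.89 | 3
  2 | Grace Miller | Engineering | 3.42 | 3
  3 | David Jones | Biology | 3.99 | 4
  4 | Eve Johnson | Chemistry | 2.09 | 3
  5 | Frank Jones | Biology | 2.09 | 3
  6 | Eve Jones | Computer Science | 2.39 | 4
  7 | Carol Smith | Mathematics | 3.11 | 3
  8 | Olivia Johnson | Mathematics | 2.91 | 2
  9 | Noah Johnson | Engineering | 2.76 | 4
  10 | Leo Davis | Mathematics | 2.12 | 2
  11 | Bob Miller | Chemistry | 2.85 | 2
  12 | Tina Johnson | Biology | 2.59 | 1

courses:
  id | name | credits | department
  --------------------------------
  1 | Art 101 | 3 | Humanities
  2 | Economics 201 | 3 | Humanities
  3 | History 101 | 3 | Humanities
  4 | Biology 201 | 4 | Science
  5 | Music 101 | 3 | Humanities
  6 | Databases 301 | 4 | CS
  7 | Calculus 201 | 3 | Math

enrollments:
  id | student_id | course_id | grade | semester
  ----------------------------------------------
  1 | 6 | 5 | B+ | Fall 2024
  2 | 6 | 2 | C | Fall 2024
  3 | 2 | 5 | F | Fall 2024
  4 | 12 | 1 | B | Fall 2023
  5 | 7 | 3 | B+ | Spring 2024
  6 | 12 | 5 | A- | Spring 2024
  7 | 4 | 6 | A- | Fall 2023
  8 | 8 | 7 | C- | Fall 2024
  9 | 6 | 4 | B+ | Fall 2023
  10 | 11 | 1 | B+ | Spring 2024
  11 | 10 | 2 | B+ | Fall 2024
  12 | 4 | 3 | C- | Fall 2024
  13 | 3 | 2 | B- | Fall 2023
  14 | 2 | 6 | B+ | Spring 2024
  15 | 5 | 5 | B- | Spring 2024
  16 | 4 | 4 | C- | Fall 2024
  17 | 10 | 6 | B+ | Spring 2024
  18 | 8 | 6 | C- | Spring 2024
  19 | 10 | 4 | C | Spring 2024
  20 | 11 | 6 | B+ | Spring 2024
SELECT SUM(year) FROM students WHERE gpa >= 2.74

Execution result:
21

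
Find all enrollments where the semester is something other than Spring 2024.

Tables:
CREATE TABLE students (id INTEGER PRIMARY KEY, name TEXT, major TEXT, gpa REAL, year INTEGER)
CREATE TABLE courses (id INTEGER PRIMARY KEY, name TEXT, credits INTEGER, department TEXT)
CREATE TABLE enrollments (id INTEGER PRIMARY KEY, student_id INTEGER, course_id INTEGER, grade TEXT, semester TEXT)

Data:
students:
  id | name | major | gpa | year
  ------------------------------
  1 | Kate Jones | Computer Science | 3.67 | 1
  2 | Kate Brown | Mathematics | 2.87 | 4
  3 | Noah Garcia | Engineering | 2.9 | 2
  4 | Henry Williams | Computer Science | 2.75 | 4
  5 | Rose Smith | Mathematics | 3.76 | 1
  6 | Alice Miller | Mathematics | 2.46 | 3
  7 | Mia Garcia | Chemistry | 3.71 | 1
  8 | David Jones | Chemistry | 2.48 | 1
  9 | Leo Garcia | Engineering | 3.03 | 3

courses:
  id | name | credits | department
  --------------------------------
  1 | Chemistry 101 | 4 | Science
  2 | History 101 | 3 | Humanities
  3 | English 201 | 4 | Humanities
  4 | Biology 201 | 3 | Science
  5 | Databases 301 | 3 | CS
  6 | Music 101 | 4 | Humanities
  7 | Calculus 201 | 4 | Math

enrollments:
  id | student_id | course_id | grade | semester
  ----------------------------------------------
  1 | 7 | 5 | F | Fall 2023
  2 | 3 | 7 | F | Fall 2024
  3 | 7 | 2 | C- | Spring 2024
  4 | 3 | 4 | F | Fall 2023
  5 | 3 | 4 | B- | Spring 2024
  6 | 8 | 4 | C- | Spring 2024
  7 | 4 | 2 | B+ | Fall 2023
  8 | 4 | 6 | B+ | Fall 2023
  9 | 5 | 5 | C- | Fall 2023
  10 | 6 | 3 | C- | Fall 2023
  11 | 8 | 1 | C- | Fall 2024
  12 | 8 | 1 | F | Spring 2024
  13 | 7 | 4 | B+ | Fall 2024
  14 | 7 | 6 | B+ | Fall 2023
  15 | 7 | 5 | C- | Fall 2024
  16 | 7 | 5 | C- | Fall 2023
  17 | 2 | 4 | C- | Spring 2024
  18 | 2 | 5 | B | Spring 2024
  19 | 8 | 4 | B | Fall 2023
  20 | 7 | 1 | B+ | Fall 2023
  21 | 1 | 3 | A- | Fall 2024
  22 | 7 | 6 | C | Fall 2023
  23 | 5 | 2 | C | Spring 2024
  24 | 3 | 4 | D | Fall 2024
SELECT id, semester FROM enrollments WHERE semester <> 'Spring 2024'

Execution result:
id | semester
1 | Fall 2023
2 | Fall 2024
4 | Fall 2023
7 | Fall 2023
8 | Fall 2023
9 | Fall 2023
10 | Fall 2023
11 | Fall 2024
13 | Fall 2024
14 | Fall 2023
15 | Fall 2024
16 | Fall 2023
19 | Fall 2023
20 | Fall 2023
21 | Fall 2024
22 | Fall 2023
24 | Fall 2024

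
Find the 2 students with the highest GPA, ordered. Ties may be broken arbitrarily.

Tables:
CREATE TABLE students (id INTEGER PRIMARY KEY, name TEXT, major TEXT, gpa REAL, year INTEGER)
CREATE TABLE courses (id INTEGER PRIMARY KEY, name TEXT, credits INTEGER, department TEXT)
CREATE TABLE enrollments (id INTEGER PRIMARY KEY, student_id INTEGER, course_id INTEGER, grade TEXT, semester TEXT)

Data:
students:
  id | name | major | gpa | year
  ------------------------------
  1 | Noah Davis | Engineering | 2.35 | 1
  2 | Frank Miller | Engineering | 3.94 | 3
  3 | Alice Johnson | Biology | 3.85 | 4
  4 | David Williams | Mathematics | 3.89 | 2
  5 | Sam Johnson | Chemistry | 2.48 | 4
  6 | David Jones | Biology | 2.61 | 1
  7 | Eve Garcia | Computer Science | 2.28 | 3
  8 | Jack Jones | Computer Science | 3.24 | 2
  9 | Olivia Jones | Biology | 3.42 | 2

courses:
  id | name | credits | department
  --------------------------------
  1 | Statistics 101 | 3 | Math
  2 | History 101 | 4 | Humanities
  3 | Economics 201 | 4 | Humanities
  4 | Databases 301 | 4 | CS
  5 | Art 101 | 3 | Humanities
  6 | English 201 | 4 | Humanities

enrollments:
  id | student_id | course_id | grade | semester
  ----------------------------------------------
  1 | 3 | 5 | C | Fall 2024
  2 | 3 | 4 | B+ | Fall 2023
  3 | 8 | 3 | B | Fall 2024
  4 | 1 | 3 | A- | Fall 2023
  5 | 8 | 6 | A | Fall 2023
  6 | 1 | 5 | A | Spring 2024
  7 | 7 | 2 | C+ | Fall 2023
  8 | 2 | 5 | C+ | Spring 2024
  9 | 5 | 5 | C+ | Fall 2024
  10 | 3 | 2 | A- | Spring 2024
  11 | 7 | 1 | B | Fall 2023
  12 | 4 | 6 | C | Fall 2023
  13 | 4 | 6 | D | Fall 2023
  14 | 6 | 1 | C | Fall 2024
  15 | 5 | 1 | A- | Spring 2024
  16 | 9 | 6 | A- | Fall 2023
SELECT name, gpa FROM students ORDER BY gpa DESC LIMIT 2

Execution result:
name | gpa
Frank Miller | 3.94
David Williams | 3.89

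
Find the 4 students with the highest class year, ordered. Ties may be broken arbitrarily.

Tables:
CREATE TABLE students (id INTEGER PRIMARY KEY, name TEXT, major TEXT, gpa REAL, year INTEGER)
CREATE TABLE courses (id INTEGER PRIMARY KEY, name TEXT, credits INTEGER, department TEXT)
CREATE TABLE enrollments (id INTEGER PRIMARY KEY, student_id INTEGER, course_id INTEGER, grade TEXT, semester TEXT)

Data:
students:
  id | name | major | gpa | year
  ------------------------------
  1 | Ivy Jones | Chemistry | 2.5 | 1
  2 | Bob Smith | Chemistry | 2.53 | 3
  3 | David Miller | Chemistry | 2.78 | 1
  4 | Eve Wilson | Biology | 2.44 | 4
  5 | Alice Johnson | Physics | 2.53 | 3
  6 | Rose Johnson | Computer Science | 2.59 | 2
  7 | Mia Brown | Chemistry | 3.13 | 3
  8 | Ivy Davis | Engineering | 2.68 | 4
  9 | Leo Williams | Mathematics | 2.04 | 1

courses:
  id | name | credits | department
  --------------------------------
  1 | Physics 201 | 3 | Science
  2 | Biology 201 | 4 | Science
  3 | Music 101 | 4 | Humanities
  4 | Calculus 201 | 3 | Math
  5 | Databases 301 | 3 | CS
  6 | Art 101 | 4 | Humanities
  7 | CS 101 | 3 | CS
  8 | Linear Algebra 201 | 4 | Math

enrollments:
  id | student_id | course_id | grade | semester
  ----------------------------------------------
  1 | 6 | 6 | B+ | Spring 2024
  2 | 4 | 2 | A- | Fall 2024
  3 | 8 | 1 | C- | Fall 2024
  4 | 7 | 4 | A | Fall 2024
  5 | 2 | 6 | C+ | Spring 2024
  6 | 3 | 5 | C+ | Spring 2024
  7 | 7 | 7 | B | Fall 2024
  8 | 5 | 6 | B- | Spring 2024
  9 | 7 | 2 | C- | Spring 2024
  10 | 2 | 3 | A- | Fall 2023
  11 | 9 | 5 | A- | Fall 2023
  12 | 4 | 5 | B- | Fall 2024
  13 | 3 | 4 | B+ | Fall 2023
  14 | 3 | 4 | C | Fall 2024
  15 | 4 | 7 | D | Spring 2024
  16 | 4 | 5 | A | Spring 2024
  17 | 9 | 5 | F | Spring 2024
SELECT name, year FROM students ORDER BY year DESC LIMIT 4

Execution result:
name | year
Eve Wilson | 4
Ivy Davis | 4
Bob Smith | 3
Alice Johnson | 3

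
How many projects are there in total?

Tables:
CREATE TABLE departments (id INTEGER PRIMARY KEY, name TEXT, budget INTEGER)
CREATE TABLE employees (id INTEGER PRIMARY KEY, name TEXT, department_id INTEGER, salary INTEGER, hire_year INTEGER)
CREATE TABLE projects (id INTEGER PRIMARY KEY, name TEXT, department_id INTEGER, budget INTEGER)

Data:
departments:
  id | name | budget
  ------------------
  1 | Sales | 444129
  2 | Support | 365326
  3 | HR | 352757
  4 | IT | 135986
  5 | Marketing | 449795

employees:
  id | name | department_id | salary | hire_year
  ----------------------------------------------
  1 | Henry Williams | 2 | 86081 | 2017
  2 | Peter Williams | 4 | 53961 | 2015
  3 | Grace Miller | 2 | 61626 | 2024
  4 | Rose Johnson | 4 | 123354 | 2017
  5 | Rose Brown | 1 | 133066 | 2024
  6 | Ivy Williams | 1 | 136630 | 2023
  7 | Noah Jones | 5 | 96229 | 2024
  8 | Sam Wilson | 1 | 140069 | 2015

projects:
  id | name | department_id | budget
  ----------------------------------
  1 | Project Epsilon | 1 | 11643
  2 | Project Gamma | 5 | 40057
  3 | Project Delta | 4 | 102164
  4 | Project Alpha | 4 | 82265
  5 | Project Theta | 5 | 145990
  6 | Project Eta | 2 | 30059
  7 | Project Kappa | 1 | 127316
SELECT COUNT(*) FROM projects

Execution result:
7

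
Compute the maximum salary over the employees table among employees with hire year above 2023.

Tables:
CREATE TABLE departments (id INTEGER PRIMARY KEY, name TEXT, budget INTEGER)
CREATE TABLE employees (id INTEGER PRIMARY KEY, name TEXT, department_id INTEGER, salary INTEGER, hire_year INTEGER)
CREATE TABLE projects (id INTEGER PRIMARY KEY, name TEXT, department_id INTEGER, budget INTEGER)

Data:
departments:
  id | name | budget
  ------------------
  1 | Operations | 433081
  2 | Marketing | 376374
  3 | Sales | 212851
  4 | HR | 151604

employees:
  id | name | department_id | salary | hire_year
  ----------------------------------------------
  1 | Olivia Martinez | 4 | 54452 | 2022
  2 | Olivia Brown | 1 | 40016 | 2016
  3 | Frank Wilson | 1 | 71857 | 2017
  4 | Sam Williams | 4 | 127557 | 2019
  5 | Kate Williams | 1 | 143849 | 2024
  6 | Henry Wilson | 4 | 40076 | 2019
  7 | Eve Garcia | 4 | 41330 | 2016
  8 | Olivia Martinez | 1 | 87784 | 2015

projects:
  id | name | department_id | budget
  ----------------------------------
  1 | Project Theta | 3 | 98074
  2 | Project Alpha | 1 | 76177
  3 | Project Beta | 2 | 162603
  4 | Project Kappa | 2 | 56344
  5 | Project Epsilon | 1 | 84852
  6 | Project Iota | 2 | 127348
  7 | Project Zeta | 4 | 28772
SELECT MAX(salary) FROM employees WHERE hire_year > 2023

Execution result:
143849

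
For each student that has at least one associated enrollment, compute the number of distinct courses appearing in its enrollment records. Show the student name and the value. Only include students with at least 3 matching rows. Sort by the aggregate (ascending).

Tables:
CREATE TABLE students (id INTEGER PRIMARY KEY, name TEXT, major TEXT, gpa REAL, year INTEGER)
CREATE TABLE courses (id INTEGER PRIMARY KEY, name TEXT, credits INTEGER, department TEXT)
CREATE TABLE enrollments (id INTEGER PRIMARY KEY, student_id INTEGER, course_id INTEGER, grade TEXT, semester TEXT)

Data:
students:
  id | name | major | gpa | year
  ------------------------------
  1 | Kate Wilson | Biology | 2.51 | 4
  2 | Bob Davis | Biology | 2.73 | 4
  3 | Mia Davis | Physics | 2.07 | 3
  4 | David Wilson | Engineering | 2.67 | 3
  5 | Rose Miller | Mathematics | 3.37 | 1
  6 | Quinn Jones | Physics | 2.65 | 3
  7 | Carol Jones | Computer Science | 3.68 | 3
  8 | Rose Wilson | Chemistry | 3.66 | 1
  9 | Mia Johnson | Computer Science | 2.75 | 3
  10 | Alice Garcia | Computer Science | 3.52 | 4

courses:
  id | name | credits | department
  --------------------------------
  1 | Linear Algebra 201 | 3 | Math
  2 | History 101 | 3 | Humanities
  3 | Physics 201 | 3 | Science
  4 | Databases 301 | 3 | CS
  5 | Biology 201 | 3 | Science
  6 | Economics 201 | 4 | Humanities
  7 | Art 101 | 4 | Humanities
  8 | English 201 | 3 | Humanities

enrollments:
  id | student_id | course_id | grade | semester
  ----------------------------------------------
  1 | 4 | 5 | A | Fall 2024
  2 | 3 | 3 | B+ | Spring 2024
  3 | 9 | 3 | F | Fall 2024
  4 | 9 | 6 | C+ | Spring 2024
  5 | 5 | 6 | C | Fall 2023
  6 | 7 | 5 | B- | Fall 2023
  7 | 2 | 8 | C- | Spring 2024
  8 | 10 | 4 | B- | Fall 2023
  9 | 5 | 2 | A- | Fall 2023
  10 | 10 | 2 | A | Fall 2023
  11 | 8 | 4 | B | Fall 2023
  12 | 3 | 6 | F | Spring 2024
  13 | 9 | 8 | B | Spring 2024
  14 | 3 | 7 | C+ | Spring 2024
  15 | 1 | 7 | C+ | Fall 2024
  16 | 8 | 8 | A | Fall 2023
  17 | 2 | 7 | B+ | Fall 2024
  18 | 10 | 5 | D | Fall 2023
SELECT p.name, COUNT(DISTINCT c.course_id) AS distinct_course_count FROM enrollments c JOIN students p ON c.student_id = p.id GROUP BY p.id, p.name HAVING COUNT(*) >= 3 ORDER BY distinct_course_count ASC

Execution result:
name | distinct_course_count
Mia Davis | 3
Mia Johnson | 3
Alice Garcia | 3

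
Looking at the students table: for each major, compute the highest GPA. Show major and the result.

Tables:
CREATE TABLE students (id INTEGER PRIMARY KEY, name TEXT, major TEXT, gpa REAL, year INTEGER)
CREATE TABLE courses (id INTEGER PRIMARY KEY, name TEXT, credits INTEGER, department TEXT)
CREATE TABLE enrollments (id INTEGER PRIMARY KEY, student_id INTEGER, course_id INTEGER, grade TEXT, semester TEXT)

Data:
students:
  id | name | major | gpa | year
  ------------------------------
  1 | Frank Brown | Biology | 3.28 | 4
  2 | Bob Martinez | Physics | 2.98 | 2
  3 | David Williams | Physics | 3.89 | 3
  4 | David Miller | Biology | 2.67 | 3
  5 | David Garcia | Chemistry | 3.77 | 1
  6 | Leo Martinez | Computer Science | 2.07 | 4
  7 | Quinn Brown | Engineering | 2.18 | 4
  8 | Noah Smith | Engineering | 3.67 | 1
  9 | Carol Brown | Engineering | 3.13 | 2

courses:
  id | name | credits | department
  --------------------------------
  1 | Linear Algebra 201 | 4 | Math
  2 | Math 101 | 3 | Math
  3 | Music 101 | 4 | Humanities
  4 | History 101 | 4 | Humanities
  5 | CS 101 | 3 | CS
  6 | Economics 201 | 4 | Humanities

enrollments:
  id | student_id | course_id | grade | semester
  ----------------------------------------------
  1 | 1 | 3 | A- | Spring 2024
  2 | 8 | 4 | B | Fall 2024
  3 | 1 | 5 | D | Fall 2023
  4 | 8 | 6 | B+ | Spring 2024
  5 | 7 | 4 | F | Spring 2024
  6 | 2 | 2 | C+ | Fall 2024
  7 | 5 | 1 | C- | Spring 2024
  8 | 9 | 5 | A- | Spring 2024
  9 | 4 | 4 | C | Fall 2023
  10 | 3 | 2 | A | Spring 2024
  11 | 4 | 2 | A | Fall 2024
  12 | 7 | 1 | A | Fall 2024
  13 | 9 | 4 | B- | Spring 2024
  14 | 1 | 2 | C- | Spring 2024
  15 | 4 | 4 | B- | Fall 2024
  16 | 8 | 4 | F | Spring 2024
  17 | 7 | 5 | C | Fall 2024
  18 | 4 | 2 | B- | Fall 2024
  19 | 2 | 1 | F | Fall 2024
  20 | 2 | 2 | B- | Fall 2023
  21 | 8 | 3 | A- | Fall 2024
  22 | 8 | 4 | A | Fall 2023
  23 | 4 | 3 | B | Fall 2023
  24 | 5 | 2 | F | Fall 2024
SELECT major, MAX(gpa) AS max_gpa FROM students GROUP BY major

Execution result:
major | max_gpa
Biology | 3.28
Chemistry | 3.77
Computer Science | 2.07
Engineering | 3.67
Physics | 3.89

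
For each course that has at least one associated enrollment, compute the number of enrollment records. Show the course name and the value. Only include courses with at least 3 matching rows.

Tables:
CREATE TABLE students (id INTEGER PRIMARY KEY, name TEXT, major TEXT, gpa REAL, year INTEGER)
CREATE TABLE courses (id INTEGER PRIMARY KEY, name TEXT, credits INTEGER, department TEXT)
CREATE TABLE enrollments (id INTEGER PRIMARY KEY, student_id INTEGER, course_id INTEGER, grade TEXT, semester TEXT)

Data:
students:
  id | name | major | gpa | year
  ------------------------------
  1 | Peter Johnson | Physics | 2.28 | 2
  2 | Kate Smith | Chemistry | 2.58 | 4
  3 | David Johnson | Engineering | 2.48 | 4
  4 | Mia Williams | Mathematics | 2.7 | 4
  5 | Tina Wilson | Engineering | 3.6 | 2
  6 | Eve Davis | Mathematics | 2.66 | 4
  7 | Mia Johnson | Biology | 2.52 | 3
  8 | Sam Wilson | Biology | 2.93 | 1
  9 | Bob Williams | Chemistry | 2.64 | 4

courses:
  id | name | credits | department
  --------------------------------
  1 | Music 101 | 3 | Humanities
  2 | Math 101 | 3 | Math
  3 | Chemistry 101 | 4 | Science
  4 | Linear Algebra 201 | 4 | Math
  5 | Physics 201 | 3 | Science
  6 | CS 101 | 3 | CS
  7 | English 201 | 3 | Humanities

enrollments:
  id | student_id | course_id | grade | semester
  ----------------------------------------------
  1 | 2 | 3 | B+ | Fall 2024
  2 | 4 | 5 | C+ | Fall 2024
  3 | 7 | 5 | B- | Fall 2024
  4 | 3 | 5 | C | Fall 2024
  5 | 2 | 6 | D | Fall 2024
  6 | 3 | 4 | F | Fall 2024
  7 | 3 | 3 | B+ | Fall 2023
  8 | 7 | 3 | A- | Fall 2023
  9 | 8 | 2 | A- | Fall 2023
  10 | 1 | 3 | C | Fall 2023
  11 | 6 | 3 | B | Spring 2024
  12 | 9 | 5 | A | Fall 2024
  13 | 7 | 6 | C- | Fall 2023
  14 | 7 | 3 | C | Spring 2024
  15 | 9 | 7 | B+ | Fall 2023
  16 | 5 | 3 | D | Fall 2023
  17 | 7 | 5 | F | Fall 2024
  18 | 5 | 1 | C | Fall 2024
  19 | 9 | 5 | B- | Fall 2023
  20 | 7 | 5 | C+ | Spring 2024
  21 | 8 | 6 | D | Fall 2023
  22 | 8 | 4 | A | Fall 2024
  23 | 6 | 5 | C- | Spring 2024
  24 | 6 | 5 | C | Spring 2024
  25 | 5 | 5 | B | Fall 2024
SELECT p.name, COUNT(*) AS n FROM enrollments c JOIN courses p ON c.course_id = p.id GROUP BY p.id, p.name HAVING COUNT(*) >= 3

Execution result:
name | n
Chemistry 101 | 7
Physics 201 | 10
CS 101 | 3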